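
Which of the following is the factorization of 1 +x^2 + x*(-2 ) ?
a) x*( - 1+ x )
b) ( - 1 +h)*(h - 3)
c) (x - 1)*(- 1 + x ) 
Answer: c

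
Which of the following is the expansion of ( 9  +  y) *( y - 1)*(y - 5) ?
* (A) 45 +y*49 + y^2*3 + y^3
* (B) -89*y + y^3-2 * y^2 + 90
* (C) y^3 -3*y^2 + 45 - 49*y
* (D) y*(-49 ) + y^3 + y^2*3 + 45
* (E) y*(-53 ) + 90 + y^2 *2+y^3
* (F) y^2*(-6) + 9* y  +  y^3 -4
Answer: D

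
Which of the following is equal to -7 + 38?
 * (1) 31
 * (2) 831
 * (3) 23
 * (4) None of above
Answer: 1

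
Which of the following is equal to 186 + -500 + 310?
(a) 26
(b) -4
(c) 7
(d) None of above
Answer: b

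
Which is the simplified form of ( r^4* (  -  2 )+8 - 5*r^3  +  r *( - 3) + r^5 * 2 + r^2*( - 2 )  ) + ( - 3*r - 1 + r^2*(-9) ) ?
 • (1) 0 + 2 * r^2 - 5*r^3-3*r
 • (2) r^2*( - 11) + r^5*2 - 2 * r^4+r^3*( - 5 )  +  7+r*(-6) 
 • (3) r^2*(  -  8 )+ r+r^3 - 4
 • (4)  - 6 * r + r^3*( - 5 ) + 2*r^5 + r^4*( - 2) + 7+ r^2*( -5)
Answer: 2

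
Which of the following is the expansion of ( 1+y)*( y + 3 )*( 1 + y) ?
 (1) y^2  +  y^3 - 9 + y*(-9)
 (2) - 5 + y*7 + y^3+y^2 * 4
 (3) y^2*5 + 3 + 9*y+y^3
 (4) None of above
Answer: 4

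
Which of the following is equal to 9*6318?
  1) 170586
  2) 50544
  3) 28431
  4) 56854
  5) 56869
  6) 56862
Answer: 6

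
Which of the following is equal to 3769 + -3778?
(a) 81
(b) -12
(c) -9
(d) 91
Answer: c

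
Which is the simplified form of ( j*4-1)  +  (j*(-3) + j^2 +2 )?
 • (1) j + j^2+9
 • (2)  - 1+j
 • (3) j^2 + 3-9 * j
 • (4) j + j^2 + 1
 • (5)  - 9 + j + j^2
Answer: 4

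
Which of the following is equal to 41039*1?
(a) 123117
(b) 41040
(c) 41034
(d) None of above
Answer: d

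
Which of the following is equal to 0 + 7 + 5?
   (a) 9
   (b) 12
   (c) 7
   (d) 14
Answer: b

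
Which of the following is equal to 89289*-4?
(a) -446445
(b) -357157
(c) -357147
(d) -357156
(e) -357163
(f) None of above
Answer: d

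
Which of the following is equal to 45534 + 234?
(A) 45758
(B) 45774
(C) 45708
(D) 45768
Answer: D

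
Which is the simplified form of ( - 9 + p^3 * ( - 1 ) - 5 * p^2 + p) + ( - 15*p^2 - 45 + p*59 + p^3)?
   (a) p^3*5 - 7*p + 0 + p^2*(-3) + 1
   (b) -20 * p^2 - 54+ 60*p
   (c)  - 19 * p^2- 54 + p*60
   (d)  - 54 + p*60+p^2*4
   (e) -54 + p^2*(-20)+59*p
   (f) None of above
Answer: b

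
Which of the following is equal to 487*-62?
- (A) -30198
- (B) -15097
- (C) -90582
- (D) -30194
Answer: D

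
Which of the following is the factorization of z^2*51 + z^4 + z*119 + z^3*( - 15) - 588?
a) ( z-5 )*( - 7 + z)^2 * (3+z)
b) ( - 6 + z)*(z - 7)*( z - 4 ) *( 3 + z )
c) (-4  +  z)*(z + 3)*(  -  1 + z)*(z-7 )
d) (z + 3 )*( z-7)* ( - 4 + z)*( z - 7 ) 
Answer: d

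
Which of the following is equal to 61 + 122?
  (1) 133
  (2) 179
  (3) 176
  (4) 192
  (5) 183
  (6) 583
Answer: 5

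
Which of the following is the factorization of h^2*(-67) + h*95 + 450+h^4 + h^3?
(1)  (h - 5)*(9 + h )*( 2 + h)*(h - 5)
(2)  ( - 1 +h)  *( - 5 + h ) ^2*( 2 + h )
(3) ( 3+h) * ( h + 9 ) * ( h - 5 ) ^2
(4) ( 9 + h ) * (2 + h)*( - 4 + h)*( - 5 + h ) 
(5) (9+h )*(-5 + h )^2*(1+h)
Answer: 1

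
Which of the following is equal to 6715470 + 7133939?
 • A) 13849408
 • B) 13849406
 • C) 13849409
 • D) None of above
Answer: C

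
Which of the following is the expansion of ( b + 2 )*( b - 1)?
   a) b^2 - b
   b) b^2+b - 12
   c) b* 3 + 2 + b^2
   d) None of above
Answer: d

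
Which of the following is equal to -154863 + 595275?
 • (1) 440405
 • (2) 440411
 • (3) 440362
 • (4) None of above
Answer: 4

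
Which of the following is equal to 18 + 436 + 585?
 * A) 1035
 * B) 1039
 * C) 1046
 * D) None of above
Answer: B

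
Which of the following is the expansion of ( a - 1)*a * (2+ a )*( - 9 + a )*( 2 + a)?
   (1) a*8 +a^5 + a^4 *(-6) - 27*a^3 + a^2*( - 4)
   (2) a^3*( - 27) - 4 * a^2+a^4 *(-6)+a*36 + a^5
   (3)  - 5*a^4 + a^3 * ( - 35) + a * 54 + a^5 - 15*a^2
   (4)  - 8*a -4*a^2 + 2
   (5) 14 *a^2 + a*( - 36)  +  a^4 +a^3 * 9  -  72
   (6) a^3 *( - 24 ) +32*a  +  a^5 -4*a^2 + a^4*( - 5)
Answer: 2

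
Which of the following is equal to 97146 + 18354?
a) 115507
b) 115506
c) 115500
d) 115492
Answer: c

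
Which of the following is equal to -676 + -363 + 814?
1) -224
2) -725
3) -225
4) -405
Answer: 3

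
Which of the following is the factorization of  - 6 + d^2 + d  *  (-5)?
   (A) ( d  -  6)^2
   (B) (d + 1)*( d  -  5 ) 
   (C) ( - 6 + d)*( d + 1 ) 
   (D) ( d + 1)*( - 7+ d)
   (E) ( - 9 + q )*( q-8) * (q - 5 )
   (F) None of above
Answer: C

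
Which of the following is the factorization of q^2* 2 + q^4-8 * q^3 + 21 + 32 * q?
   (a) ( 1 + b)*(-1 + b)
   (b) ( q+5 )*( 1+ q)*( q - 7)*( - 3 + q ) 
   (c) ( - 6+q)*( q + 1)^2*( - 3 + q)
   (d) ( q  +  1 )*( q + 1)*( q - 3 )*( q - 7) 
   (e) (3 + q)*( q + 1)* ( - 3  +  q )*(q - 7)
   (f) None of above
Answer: d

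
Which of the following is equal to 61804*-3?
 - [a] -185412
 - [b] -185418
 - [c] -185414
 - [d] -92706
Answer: a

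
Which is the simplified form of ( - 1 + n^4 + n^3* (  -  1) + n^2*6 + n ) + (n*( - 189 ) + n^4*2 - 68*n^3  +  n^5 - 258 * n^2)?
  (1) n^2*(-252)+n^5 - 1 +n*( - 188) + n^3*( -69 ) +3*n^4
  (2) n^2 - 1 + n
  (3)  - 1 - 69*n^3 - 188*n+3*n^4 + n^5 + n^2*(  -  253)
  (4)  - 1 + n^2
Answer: 1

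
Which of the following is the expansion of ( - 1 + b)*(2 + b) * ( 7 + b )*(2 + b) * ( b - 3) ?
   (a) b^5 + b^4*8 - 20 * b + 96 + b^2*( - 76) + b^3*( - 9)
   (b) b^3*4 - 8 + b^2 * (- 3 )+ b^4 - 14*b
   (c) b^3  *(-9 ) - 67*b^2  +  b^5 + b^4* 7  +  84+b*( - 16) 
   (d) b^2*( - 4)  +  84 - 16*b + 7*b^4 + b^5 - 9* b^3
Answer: c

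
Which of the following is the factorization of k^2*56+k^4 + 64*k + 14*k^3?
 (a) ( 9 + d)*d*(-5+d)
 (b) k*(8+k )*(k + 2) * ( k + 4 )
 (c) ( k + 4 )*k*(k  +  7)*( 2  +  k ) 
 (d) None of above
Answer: b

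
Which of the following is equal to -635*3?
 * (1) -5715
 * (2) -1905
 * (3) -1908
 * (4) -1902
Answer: 2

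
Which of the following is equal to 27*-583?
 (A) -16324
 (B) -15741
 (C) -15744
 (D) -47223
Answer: B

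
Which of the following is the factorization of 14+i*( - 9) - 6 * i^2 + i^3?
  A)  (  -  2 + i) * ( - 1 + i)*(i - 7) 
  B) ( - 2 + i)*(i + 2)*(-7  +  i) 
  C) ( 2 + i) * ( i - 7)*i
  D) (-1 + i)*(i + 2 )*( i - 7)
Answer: D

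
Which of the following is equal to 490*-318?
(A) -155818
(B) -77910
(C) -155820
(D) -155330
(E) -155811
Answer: C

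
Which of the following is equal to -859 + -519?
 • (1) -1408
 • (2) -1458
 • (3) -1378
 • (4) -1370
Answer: 3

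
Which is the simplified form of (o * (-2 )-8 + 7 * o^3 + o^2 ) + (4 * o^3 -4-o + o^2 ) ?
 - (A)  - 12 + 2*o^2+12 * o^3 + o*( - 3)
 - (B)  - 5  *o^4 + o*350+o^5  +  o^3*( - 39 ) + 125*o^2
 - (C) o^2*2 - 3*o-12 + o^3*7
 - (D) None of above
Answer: D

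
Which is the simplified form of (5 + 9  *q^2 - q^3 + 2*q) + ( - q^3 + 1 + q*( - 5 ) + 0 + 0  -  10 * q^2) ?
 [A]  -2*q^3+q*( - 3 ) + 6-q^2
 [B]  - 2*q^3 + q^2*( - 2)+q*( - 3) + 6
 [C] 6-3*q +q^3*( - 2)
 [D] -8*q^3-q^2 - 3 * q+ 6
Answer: A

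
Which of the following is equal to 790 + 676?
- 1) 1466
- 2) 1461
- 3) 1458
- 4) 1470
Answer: 1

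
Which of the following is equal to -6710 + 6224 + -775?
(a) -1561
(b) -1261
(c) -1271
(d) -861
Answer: b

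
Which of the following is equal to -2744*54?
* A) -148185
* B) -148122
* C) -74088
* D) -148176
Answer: D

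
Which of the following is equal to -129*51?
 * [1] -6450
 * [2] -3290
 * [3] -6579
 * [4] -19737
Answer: 3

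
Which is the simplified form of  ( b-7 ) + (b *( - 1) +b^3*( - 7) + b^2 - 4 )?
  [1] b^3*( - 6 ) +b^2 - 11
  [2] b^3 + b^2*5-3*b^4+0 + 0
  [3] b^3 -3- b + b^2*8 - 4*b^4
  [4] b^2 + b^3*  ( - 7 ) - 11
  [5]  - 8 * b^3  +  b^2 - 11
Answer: 4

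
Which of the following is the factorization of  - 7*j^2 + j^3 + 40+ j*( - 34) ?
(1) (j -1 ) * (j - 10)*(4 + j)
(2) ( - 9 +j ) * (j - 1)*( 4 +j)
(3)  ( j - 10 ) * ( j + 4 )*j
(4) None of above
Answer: 1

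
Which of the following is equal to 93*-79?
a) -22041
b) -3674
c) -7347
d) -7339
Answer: c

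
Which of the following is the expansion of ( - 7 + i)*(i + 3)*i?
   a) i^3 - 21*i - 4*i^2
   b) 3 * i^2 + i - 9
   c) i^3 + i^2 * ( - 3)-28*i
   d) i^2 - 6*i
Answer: a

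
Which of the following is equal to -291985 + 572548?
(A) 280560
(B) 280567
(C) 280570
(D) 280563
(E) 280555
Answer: D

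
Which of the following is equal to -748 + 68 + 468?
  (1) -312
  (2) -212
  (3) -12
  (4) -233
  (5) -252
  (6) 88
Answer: 2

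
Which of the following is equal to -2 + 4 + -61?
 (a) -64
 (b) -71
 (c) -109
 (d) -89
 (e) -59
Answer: e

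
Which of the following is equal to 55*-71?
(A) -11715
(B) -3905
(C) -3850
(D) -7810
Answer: B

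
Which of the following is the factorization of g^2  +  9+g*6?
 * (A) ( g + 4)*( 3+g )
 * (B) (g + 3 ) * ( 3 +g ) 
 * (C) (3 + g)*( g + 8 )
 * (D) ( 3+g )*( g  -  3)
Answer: B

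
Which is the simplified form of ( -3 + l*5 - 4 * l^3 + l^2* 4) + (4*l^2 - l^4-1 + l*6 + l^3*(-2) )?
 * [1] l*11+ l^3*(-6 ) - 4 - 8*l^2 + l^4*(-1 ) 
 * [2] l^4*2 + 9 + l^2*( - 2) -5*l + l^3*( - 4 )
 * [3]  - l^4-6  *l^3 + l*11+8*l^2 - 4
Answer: 3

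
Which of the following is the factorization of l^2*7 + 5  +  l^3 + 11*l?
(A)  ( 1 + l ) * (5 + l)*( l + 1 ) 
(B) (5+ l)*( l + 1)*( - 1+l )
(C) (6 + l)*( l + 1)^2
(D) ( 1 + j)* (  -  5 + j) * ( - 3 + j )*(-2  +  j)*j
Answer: A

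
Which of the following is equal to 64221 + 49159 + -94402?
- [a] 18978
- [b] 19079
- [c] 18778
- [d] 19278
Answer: a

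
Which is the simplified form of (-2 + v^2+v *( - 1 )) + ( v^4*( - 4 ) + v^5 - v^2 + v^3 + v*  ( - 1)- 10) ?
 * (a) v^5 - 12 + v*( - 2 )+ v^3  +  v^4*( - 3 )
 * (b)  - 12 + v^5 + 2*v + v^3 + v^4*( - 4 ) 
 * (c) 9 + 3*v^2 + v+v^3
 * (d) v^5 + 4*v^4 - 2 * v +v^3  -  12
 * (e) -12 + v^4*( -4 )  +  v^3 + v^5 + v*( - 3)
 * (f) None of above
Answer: f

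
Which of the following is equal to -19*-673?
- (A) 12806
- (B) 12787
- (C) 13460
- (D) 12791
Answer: B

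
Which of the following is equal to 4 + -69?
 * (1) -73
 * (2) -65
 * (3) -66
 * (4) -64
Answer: 2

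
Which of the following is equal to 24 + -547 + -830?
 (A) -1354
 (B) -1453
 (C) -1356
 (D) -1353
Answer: D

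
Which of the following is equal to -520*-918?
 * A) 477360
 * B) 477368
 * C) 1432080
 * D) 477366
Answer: A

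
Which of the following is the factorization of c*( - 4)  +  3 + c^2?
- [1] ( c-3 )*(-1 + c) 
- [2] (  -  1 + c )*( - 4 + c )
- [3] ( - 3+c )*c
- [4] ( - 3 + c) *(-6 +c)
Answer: 1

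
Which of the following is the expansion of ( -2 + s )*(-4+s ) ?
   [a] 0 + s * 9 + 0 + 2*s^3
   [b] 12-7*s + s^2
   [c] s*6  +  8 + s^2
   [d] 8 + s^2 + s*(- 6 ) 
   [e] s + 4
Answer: d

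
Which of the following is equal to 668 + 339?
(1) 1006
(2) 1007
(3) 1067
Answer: 2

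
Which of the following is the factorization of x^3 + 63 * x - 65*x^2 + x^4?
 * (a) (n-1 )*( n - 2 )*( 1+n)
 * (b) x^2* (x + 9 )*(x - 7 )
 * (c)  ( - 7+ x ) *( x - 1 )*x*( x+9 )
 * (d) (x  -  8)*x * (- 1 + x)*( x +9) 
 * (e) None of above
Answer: c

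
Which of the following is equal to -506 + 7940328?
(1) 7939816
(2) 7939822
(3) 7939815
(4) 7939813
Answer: 2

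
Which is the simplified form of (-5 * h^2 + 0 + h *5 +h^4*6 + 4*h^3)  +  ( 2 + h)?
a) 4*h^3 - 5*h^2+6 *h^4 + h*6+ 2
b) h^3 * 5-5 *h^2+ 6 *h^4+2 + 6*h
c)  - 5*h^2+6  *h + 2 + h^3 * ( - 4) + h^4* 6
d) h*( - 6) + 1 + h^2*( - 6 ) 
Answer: a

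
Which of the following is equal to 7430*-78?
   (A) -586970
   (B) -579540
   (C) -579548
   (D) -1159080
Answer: B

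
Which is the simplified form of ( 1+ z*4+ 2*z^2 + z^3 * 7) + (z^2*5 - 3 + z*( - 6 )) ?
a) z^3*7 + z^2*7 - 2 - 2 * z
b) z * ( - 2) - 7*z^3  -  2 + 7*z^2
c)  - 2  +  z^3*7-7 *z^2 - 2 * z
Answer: a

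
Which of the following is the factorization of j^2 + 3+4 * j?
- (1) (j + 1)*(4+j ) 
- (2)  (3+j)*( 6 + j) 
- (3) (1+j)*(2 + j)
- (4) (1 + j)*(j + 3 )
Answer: 4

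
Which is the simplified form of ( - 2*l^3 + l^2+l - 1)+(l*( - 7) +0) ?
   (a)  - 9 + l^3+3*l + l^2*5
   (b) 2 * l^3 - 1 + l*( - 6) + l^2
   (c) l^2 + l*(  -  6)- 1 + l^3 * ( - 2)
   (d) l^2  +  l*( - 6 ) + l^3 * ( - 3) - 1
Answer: c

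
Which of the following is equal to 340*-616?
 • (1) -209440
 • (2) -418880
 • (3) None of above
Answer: 1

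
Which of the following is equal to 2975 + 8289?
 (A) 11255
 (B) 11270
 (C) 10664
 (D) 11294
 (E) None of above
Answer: E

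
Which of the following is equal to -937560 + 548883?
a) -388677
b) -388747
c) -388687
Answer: a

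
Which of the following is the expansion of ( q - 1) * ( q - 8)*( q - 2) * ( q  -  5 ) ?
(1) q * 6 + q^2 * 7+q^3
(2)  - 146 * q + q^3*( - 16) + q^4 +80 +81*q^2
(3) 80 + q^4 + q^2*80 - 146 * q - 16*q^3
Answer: 2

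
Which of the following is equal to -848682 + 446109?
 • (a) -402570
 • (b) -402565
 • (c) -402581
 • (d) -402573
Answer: d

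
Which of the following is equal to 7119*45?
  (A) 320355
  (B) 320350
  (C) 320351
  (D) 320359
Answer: A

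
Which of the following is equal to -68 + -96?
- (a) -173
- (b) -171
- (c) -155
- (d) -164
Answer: d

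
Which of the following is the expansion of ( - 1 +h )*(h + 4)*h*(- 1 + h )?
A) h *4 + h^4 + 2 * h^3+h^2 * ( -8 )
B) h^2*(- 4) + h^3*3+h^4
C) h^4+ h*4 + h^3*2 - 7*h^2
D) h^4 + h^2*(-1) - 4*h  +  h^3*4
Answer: C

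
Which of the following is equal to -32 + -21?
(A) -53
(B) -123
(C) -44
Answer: A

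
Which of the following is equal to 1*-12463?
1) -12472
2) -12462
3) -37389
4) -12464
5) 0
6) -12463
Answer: 6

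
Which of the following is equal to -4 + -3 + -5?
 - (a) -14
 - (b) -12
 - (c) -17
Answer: b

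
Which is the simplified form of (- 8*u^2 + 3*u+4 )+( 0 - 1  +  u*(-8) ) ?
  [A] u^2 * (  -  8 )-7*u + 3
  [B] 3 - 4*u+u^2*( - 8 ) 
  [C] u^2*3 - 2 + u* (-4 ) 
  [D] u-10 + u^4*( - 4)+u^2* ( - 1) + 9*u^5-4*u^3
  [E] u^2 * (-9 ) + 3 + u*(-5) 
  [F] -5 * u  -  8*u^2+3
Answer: F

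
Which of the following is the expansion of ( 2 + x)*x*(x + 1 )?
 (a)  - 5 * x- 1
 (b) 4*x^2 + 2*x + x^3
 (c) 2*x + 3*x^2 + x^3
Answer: c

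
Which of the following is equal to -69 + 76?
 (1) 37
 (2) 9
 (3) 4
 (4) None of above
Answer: 4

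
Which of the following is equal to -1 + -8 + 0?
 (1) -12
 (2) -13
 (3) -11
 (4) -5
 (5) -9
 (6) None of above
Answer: 5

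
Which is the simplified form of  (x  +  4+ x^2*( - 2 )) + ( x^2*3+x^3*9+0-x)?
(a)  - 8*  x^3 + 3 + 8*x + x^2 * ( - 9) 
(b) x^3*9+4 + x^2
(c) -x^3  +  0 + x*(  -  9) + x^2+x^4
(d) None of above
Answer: b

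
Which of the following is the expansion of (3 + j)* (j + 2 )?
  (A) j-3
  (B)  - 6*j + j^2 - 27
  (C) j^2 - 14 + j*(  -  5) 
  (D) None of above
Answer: D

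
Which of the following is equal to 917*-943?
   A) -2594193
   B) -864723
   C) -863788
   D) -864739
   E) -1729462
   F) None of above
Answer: F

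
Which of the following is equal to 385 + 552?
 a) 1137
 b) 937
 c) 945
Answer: b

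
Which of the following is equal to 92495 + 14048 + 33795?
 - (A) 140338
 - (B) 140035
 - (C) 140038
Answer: A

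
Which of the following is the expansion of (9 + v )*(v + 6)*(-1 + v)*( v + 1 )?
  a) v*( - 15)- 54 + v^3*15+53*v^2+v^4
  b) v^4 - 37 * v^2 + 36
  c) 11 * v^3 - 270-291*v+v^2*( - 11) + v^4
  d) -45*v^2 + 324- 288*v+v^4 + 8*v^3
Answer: a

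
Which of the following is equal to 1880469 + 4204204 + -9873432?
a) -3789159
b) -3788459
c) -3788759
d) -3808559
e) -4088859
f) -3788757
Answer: c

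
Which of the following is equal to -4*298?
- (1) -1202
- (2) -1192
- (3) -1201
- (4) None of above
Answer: 2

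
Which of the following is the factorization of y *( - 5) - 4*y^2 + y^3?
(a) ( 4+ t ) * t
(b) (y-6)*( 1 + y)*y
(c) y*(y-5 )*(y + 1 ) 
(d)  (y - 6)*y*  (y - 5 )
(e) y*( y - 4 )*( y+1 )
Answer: c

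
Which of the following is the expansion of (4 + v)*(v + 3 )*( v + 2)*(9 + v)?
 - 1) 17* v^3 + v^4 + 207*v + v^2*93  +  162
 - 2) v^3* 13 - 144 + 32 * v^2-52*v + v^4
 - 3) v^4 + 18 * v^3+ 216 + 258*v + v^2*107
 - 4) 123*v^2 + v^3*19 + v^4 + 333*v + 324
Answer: 3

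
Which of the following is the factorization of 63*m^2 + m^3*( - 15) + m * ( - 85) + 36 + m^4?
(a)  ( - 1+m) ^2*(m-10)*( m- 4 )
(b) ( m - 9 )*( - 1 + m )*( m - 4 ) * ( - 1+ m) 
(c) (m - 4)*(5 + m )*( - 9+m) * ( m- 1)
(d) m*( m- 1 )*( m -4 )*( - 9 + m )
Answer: b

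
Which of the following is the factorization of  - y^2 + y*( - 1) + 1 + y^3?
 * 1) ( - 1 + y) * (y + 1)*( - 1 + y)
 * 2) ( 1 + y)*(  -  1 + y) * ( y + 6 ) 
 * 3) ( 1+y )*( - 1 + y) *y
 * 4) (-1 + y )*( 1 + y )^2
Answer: 1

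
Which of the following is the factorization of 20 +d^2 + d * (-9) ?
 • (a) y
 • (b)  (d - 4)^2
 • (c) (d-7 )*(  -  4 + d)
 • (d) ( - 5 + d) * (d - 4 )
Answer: d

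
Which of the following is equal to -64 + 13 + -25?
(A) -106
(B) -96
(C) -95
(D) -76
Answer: D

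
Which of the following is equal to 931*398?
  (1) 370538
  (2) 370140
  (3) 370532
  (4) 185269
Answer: 1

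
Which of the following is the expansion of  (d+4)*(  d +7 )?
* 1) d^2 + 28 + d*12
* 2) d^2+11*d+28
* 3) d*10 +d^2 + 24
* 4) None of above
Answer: 2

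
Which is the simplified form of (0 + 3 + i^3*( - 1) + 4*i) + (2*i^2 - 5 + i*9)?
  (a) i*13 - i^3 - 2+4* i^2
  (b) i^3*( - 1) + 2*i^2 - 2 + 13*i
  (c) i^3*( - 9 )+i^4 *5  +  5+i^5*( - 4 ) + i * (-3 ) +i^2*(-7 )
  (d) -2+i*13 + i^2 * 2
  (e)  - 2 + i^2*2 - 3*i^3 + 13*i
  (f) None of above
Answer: b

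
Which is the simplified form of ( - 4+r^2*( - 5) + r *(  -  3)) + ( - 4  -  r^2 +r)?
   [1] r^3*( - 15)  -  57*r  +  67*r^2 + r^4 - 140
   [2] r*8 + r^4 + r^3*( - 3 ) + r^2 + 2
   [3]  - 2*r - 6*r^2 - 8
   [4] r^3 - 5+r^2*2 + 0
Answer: 3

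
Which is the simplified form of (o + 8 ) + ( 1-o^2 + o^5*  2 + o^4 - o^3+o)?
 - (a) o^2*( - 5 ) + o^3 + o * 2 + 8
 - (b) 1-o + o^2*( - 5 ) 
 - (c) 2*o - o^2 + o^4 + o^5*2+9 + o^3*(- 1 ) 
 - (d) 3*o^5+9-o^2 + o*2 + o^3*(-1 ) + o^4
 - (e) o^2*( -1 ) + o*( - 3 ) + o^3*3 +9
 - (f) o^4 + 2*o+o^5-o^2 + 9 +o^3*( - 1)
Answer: c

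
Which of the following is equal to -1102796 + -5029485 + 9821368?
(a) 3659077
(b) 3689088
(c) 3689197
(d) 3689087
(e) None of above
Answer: d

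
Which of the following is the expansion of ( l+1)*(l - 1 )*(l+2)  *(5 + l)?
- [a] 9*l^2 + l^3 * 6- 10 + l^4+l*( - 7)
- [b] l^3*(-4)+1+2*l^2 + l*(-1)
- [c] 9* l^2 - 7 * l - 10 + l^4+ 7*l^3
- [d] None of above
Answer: c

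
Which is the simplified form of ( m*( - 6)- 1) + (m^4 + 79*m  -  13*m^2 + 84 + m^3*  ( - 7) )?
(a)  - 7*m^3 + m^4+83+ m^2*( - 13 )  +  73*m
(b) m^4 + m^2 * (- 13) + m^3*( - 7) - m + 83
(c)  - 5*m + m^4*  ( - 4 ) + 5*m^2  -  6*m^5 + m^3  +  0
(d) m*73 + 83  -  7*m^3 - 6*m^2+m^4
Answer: a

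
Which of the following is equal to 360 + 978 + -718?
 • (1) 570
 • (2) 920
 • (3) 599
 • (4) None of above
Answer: 4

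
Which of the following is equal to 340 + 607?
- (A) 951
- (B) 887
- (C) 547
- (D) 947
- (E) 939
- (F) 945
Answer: D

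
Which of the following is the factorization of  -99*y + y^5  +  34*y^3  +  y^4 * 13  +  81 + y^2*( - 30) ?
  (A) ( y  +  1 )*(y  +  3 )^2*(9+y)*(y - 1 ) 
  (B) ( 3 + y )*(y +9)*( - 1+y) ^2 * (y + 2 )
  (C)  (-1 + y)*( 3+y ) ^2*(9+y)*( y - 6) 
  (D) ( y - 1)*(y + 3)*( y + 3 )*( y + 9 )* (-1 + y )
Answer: D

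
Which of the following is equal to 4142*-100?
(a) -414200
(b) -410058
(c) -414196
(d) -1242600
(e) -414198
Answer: a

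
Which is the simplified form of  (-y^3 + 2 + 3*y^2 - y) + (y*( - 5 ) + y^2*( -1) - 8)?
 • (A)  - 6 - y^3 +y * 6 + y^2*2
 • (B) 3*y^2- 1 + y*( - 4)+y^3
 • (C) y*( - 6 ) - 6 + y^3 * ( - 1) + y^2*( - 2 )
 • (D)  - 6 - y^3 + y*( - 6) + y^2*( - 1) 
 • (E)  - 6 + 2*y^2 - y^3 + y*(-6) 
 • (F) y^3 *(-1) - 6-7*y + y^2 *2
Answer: E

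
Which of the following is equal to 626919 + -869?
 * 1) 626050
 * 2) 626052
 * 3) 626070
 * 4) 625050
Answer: 1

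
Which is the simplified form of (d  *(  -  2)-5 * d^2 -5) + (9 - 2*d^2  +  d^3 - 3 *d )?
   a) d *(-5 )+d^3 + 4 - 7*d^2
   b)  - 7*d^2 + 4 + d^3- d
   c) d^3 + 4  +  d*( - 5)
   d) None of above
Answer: a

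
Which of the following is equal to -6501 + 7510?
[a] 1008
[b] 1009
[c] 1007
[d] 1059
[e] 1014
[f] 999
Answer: b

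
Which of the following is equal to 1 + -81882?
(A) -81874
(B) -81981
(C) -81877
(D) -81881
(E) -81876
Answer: D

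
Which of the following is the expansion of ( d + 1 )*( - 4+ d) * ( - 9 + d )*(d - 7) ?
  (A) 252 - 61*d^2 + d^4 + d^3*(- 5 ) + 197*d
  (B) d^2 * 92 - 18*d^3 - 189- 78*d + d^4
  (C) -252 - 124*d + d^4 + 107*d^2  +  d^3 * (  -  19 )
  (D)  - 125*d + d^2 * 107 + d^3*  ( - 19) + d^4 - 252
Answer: D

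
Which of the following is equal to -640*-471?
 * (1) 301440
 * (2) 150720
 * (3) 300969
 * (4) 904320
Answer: 1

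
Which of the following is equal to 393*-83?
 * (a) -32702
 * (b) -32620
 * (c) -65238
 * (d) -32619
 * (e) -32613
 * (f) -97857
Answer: d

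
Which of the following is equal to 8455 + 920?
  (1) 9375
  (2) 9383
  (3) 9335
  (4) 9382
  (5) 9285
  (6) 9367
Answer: 1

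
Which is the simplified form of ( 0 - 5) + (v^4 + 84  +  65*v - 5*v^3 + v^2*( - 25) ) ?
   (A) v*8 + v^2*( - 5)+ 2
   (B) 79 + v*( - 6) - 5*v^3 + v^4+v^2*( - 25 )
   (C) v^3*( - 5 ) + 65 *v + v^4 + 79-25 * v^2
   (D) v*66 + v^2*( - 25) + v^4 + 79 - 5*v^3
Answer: C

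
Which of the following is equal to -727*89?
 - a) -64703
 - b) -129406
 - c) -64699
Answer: a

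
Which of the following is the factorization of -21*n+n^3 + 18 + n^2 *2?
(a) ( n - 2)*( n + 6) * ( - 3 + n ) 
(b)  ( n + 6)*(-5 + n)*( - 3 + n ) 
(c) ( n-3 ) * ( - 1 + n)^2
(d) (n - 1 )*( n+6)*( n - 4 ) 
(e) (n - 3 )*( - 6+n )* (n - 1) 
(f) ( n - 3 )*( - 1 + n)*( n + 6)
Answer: f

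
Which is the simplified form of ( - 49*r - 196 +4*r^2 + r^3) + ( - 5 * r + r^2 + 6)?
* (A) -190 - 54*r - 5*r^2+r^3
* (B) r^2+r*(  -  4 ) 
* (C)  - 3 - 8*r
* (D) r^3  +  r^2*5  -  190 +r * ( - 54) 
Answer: D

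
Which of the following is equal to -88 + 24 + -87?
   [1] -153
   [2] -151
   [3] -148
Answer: 2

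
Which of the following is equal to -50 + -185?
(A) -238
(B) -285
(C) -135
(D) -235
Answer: D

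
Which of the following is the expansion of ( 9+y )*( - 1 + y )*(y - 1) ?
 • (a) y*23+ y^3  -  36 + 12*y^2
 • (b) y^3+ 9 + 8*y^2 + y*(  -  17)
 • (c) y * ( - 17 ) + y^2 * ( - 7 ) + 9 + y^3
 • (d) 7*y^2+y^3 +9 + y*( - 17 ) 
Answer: d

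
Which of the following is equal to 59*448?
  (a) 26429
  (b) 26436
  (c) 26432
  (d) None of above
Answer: c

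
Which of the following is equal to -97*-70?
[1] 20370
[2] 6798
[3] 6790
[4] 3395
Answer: 3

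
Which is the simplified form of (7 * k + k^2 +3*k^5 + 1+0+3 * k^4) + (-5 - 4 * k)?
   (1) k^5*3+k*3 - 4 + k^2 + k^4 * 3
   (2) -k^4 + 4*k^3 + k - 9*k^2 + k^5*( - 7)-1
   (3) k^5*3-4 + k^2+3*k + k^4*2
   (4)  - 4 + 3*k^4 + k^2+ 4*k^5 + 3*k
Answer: 1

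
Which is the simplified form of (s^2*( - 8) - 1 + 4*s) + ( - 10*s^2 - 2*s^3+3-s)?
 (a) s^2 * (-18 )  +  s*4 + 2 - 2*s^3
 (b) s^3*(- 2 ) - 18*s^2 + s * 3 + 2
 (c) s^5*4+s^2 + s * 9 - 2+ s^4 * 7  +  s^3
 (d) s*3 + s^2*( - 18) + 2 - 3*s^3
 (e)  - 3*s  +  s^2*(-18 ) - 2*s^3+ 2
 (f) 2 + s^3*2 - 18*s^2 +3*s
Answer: b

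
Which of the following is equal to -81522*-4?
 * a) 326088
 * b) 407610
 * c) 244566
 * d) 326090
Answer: a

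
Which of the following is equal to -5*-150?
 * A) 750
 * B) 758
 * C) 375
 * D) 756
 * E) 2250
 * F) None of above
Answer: A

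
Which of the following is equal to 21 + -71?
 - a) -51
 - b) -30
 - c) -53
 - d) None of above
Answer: d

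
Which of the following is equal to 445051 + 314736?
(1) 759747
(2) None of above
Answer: 2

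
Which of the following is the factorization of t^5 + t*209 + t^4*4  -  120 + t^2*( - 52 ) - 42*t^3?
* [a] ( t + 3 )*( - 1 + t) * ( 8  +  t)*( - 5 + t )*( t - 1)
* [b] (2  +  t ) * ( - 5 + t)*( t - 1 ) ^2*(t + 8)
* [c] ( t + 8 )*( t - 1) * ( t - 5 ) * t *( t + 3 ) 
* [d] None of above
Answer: a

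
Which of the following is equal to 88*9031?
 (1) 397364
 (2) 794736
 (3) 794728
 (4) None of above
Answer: 3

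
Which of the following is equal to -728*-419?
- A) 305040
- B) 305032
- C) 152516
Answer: B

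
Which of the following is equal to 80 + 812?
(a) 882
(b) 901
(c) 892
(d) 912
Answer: c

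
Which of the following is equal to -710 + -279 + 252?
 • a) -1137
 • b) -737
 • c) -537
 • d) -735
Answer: b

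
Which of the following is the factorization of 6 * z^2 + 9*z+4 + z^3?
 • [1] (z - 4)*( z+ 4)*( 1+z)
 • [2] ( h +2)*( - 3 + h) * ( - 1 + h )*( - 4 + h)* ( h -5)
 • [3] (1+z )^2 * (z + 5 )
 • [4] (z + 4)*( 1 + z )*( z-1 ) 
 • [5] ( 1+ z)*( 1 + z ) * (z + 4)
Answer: 5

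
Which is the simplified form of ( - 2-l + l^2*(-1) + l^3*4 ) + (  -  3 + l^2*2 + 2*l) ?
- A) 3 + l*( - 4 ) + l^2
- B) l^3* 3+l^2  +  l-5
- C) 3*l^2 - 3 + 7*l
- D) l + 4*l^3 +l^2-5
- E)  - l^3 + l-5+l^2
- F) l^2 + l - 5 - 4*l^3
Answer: D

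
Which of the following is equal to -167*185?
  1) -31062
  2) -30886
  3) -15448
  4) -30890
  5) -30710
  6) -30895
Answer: 6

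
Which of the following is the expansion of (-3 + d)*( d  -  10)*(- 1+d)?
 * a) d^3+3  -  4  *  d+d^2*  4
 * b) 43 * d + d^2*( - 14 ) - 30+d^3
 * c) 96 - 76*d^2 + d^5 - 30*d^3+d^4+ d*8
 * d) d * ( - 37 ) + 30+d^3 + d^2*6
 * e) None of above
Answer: b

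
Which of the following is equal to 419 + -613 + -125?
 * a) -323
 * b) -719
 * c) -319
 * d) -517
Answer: c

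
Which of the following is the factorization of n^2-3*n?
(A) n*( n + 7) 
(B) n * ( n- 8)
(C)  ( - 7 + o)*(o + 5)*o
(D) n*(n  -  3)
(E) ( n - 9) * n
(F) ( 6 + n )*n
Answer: D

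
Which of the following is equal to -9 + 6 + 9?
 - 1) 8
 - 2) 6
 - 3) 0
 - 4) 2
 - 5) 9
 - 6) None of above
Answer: 2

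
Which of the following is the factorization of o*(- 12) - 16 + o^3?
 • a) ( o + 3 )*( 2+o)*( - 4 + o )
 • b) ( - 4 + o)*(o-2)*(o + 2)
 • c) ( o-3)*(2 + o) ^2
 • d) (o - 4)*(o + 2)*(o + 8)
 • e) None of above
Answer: e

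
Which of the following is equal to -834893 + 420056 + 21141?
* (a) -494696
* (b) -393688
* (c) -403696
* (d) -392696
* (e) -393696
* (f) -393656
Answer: e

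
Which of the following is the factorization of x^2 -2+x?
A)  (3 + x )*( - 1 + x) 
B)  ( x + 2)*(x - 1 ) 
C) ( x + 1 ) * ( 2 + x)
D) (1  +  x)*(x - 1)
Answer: B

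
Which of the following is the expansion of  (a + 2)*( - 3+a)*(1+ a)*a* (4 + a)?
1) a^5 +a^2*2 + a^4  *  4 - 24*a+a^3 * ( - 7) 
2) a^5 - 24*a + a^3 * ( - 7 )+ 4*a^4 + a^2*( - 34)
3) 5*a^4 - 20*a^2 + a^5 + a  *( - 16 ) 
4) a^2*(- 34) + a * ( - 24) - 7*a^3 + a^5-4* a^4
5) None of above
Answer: 2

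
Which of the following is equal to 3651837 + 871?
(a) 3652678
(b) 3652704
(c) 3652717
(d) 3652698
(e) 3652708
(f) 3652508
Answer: e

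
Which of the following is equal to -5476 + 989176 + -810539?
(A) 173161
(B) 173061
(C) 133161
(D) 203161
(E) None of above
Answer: A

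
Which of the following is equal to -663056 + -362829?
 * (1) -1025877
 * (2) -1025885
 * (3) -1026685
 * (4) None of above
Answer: 2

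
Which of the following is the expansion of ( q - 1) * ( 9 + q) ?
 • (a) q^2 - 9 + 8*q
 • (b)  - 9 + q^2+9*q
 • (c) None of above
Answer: a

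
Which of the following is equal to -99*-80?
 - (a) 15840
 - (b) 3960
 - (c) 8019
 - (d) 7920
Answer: d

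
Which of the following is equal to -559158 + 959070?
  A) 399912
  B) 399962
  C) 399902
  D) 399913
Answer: A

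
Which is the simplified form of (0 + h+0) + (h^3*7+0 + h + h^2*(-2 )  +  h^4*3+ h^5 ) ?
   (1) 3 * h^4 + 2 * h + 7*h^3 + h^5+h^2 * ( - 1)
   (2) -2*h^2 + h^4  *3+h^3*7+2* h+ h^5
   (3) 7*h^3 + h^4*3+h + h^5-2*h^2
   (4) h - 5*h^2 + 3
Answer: 2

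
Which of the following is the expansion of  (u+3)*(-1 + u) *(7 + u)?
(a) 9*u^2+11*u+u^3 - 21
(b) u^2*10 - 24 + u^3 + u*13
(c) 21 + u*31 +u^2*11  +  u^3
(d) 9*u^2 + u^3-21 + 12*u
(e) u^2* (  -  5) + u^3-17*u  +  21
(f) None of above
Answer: a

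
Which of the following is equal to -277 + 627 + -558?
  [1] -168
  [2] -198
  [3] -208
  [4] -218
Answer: 3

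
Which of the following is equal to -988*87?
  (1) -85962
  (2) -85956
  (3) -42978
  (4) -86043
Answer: 2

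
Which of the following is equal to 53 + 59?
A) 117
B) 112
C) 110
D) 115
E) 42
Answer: B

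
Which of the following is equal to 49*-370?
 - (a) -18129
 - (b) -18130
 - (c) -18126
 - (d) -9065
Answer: b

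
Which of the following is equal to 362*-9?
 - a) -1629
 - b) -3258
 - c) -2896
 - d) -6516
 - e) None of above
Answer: b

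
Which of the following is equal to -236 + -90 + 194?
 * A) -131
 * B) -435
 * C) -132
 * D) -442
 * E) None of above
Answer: C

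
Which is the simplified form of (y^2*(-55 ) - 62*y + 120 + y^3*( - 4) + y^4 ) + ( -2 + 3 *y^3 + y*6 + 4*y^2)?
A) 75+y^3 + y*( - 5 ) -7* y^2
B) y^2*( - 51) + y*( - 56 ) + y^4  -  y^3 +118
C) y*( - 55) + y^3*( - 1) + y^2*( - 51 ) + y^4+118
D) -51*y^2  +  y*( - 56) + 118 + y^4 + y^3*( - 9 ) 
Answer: B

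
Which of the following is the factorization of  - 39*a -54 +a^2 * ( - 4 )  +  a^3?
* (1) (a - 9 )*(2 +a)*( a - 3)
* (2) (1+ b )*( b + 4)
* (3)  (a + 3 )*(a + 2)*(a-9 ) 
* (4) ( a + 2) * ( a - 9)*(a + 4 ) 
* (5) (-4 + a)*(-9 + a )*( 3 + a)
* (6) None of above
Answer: 3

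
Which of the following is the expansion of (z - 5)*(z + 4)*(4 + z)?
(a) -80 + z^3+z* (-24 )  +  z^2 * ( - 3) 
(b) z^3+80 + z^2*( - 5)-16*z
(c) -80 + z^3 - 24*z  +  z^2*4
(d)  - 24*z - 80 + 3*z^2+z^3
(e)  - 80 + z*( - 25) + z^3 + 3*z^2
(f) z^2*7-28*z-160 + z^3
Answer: d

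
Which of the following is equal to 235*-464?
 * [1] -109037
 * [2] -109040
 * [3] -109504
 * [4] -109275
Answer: 2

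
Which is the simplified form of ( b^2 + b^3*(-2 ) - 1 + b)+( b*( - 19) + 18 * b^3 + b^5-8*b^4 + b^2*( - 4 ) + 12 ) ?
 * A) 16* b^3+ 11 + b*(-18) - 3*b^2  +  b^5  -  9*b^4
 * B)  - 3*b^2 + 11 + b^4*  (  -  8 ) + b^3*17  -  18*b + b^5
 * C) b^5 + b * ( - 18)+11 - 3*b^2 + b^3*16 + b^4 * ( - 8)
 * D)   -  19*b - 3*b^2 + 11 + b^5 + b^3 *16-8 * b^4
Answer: C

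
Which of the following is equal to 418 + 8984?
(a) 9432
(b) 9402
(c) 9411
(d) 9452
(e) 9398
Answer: b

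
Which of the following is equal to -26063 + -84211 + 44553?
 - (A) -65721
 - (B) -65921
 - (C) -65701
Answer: A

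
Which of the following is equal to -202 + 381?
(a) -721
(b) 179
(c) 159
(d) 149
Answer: b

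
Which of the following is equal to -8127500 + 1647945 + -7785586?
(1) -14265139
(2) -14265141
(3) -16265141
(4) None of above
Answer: 2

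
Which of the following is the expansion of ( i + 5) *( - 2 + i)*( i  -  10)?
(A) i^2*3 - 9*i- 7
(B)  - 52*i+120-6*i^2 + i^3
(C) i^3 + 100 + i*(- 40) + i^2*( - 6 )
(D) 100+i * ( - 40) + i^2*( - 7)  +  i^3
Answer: D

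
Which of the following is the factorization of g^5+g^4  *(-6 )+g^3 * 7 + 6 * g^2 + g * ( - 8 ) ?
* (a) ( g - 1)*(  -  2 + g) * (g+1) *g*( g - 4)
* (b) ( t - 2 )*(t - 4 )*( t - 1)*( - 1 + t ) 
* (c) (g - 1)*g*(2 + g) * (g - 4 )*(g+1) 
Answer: a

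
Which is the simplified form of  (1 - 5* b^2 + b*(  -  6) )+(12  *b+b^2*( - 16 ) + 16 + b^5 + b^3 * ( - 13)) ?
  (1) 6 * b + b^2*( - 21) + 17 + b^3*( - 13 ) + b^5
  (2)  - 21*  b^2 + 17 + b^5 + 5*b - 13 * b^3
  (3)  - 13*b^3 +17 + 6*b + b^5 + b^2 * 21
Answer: 1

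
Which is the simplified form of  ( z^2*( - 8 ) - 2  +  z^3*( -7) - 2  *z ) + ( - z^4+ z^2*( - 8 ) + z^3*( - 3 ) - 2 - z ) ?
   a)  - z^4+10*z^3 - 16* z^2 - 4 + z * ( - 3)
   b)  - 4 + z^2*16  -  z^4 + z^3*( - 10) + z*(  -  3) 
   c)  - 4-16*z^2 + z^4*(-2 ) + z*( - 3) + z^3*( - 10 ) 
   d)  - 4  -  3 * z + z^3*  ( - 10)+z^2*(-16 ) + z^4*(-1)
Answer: d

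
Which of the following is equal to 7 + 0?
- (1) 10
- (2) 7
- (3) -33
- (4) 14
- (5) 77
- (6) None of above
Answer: 2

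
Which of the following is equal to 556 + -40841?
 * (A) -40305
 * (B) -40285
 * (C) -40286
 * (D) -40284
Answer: B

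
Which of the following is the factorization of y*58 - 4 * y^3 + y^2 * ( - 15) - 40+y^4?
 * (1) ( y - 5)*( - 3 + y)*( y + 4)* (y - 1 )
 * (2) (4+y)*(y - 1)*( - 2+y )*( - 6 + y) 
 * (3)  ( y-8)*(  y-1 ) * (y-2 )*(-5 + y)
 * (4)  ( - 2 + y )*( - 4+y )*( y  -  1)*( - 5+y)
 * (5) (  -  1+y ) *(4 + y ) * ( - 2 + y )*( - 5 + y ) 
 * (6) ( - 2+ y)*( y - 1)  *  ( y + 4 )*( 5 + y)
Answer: 5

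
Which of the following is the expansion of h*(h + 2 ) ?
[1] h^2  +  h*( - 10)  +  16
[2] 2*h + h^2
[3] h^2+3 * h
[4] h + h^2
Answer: 2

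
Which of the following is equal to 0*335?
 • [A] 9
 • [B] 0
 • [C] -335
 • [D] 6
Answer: B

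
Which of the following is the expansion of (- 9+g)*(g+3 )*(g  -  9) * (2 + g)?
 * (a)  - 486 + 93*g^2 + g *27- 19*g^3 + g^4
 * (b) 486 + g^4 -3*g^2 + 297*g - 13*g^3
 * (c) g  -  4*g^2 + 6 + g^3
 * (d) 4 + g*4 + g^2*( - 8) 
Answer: b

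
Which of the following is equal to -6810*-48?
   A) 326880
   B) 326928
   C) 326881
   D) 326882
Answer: A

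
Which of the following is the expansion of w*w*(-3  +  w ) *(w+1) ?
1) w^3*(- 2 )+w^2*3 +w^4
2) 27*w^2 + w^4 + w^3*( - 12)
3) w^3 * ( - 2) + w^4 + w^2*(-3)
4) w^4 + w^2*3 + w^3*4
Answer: 3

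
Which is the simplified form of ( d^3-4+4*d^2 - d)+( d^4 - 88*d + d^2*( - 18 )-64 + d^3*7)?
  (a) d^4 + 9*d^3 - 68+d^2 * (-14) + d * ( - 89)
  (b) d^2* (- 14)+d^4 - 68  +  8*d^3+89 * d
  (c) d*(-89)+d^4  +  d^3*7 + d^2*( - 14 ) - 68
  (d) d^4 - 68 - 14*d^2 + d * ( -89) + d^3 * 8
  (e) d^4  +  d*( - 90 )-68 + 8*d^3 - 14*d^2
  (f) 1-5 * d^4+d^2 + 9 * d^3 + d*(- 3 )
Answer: d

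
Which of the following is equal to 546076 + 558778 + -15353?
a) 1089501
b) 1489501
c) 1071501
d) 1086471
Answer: a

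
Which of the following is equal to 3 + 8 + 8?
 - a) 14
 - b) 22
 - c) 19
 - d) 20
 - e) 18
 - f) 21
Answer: c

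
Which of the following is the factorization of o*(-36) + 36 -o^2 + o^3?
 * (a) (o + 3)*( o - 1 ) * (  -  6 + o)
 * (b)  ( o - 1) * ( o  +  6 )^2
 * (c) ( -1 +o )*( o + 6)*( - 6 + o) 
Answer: c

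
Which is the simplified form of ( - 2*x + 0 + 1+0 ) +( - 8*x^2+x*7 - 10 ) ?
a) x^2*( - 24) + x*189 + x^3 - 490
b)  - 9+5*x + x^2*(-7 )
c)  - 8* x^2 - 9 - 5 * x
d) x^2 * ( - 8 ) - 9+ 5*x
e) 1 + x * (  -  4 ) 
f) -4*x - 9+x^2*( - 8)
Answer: d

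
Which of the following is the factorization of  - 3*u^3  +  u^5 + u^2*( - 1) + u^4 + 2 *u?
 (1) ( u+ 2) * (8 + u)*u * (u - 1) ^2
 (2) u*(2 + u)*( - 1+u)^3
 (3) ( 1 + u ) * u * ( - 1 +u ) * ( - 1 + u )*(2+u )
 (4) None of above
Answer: 3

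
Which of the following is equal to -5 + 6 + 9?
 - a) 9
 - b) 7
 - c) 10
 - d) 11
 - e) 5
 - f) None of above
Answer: c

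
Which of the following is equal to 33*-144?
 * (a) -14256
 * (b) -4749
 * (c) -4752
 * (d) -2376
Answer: c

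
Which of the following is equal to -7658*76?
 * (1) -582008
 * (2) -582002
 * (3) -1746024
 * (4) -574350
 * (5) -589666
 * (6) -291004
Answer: 1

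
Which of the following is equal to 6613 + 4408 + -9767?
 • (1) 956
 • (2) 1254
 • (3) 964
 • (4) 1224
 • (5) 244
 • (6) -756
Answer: 2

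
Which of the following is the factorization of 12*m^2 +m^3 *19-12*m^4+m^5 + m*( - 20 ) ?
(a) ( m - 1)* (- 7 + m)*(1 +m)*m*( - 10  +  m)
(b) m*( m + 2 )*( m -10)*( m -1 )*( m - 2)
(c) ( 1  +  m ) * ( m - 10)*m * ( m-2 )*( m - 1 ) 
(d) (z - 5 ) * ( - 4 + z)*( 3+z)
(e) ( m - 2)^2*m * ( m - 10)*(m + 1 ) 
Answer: c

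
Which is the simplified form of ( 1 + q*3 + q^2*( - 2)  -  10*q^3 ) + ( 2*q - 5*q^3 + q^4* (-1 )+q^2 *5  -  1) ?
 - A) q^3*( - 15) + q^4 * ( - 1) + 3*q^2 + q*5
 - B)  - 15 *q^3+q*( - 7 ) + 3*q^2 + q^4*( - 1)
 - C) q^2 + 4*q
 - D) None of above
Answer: A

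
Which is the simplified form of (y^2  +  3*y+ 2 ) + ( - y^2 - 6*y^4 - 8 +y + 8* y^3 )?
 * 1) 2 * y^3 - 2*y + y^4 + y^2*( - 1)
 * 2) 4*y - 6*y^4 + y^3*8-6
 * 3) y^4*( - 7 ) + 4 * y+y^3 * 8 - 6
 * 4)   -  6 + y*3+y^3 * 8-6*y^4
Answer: 2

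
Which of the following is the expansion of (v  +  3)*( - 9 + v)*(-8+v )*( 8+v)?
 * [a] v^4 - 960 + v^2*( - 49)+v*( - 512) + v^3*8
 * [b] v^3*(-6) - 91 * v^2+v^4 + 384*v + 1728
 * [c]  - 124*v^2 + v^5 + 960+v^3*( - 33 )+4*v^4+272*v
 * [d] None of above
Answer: b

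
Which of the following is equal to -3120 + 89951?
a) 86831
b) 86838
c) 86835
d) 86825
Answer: a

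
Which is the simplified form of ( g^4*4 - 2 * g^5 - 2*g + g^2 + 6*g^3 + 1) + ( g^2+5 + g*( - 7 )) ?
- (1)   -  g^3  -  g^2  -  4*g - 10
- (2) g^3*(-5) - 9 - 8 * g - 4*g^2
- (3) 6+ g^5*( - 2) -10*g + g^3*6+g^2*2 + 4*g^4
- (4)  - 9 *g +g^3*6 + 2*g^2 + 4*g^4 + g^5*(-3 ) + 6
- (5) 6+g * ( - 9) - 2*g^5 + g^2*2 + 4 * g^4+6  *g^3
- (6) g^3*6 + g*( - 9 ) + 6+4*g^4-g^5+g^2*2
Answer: 5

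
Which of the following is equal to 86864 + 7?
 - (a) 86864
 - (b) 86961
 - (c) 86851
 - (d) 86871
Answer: d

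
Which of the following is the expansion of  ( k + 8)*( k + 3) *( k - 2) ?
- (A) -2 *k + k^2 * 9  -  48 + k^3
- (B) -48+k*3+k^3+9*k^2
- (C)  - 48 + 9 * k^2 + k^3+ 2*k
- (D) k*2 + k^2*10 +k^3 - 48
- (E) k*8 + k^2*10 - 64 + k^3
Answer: C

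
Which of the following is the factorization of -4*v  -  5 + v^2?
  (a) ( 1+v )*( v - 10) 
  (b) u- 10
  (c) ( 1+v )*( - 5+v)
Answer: c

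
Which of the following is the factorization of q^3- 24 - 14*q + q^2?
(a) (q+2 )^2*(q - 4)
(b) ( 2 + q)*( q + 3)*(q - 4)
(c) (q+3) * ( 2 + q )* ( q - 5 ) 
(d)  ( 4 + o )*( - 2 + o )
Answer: b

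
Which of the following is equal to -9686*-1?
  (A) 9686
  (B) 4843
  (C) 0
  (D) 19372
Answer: A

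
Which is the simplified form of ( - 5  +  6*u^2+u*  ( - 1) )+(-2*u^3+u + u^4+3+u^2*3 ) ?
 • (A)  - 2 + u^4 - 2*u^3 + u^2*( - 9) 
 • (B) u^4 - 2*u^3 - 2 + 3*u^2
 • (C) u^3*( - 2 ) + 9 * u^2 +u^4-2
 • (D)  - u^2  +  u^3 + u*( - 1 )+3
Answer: C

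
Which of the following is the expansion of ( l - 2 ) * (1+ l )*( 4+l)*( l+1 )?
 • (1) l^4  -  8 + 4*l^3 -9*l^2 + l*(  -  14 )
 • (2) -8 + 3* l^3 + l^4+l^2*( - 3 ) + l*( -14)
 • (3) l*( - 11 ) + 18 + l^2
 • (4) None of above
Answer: 4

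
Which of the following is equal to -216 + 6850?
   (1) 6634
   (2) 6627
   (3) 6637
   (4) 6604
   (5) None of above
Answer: 1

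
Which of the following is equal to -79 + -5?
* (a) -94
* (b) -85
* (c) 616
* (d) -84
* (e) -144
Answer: d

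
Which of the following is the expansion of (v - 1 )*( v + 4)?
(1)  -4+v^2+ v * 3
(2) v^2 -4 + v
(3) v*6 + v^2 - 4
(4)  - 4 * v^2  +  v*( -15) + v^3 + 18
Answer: 1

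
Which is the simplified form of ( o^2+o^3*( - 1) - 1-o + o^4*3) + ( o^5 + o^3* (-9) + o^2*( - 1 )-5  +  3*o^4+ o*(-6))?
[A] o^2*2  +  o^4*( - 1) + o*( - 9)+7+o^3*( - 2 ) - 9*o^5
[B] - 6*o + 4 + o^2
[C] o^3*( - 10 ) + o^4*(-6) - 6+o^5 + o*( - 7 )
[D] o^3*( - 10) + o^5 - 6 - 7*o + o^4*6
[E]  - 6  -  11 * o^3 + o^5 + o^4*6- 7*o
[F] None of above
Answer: D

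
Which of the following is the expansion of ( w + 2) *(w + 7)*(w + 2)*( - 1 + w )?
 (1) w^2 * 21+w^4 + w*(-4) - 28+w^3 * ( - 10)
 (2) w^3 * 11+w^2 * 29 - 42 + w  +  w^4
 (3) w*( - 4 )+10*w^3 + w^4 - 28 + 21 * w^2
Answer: 3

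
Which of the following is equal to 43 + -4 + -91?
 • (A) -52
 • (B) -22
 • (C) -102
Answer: A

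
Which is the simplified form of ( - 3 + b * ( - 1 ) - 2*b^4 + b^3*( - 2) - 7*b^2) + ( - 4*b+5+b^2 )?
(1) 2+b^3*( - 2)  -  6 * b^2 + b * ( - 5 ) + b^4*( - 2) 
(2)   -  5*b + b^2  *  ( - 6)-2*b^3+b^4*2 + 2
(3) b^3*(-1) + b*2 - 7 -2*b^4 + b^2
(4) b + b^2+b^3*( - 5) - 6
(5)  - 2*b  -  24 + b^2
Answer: 1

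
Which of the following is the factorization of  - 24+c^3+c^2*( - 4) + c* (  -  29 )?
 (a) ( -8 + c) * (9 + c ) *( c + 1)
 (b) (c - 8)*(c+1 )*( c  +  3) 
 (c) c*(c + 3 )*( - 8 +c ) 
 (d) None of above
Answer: b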